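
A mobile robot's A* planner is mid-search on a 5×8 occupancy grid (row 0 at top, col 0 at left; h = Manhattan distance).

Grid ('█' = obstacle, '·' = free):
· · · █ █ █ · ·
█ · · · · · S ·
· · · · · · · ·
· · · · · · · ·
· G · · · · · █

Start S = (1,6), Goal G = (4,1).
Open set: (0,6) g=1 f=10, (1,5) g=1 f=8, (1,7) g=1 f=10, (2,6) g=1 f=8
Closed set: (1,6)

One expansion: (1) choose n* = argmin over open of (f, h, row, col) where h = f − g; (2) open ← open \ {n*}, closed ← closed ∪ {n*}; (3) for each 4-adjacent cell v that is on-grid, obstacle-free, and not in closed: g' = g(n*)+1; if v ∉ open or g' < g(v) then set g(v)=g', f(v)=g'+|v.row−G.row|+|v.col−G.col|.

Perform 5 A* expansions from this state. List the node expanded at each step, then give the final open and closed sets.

step 1: expand (1,5) (f=8, h=7) → closed; open now [(0,6) g=1 f=10, (1,4) g=2 f=8, (1,7) g=1 f=10, (2,5) g=2 f=8, (2,6) g=1 f=8]
step 2: expand (1,4) (f=8, h=6) → closed; open now [(0,6) g=1 f=10, (1,3) g=3 f=8, (1,7) g=1 f=10, (2,4) g=3 f=8, (2,5) g=2 f=8, (2,6) g=1 f=8]
step 3: expand (1,3) (f=8, h=5) → closed; open now [(0,6) g=1 f=10, (1,2) g=4 f=8, (1,7) g=1 f=10, (2,3) g=4 f=8, (2,4) g=3 f=8, (2,5) g=2 f=8, (2,6) g=1 f=8]
step 4: expand (1,2) (f=8, h=4) → closed; open now [(0,2) g=5 f=10, (0,6) g=1 f=10, (1,1) g=5 f=8, (1,7) g=1 f=10, (2,2) g=5 f=8, (2,3) g=4 f=8, (2,4) g=3 f=8, (2,5) g=2 f=8, (2,6) g=1 f=8]
step 5: expand (1,1) (f=8, h=3) → closed; open now [(0,1) g=6 f=10, (0,2) g=5 f=10, (0,6) g=1 f=10, (1,7) g=1 f=10, (2,1) g=6 f=8, (2,2) g=5 f=8, (2,3) g=4 f=8, (2,4) g=3 f=8, (2,5) g=2 f=8, (2,6) g=1 f=8]

order=[(1,5) → (1,4) → (1,3) → (1,2) → (1,1)]; open=[(0,1) g=6 f=10, (0,2) g=5 f=10, (0,6) g=1 f=10, (1,7) g=1 f=10, (2,1) g=6 f=8, (2,2) g=5 f=8, (2,3) g=4 f=8, (2,4) g=3 f=8, (2,5) g=2 f=8, (2,6) g=1 f=8]; closed=[(1,1), (1,2), (1,3), (1,4), (1,5), (1,6)]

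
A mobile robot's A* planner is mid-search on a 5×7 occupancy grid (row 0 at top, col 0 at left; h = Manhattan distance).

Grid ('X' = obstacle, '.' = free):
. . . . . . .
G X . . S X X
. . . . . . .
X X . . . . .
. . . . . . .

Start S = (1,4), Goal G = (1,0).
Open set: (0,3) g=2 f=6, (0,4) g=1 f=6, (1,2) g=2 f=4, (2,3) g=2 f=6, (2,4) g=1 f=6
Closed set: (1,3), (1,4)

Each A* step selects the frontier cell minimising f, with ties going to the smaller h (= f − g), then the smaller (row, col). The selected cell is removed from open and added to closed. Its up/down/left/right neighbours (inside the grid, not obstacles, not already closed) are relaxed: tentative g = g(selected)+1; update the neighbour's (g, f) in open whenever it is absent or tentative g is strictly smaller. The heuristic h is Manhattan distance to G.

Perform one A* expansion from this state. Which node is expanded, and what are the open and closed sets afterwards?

expanded=(1,2); open=[(0,2) g=3 f=6, (0,3) g=2 f=6, (0,4) g=1 f=6, (2,2) g=3 f=6, (2,3) g=2 f=6, (2,4) g=1 f=6]; closed=[(1,2), (1,3), (1,4)]

step 1: expand (1,2) (f=4, h=2) → closed; open now [(0,2) g=3 f=6, (0,3) g=2 f=6, (0,4) g=1 f=6, (2,2) g=3 f=6, (2,3) g=2 f=6, (2,4) g=1 f=6]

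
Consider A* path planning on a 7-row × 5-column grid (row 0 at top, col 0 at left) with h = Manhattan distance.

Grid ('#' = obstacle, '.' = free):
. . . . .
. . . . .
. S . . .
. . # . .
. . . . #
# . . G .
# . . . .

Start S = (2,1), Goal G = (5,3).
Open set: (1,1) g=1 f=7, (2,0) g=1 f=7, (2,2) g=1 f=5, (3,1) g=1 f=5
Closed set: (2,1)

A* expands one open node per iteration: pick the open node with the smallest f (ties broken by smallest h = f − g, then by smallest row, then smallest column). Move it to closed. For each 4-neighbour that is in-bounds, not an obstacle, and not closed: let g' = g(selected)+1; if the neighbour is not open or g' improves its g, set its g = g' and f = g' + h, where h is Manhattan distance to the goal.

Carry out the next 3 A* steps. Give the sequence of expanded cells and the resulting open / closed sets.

step 1: expand (2,2) (f=5, h=4) → closed; open now [(1,1) g=1 f=7, (1,2) g=2 f=7, (2,0) g=1 f=7, (2,3) g=2 f=5, (3,1) g=1 f=5]
step 2: expand (2,3) (f=5, h=3) → closed; open now [(1,1) g=1 f=7, (1,2) g=2 f=7, (1,3) g=3 f=7, (2,0) g=1 f=7, (2,4) g=3 f=7, (3,1) g=1 f=5, (3,3) g=3 f=5]
step 3: expand (3,3) (f=5, h=2) → closed; open now [(1,1) g=1 f=7, (1,2) g=2 f=7, (1,3) g=3 f=7, (2,0) g=1 f=7, (2,4) g=3 f=7, (3,1) g=1 f=5, (3,4) g=4 f=7, (4,3) g=4 f=5]

order=[(2,2) → (2,3) → (3,3)]; open=[(1,1) g=1 f=7, (1,2) g=2 f=7, (1,3) g=3 f=7, (2,0) g=1 f=7, (2,4) g=3 f=7, (3,1) g=1 f=5, (3,4) g=4 f=7, (4,3) g=4 f=5]; closed=[(2,1), (2,2), (2,3), (3,3)]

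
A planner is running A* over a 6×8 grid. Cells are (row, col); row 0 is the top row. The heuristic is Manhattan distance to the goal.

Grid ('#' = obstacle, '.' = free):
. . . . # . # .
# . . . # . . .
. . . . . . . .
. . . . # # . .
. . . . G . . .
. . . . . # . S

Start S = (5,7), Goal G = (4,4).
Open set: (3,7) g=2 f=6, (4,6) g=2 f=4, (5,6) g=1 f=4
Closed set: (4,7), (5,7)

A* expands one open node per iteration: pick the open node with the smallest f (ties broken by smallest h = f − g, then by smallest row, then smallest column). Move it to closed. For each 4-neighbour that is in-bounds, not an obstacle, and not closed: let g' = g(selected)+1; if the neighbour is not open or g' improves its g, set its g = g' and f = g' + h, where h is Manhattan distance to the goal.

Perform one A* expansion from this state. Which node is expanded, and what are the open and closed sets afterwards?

expanded=(4,6); open=[(3,6) g=3 f=6, (3,7) g=2 f=6, (4,5) g=3 f=4, (5,6) g=1 f=4]; closed=[(4,6), (4,7), (5,7)]

step 1: expand (4,6) (f=4, h=2) → closed; open now [(3,6) g=3 f=6, (3,7) g=2 f=6, (4,5) g=3 f=4, (5,6) g=1 f=4]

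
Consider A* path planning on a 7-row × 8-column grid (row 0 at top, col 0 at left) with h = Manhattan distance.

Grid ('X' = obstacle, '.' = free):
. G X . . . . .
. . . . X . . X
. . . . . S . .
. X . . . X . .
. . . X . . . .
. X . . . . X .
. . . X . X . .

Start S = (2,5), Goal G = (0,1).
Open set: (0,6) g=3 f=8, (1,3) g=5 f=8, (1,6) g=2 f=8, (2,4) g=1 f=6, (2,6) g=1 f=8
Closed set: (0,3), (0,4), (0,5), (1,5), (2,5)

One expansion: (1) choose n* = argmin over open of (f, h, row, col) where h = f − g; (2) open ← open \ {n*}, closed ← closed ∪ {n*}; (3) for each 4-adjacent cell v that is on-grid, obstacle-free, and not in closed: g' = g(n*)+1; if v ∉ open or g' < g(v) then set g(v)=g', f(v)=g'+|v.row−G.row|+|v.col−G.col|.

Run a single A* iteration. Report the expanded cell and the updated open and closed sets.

step 1: expand (2,4) (f=6, h=5) → closed; open now [(0,6) g=3 f=8, (1,3) g=5 f=8, (1,6) g=2 f=8, (2,3) g=2 f=6, (2,6) g=1 f=8, (3,4) g=2 f=8]

expanded=(2,4); open=[(0,6) g=3 f=8, (1,3) g=5 f=8, (1,6) g=2 f=8, (2,3) g=2 f=6, (2,6) g=1 f=8, (3,4) g=2 f=8]; closed=[(0,3), (0,4), (0,5), (1,5), (2,4), (2,5)]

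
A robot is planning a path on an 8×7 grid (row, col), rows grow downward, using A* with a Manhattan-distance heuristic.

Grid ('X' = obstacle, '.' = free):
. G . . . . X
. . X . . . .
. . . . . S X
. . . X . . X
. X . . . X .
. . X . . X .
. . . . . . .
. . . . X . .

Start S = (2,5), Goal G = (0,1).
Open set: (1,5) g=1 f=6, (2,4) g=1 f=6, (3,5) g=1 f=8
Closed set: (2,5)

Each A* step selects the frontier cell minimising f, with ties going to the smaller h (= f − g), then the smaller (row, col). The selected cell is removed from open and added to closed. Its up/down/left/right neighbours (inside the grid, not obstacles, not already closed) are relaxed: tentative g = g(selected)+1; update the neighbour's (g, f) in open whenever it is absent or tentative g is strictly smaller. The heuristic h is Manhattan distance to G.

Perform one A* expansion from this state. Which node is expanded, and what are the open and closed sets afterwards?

step 1: expand (1,5) (f=6, h=5) → closed; open now [(0,5) g=2 f=6, (1,4) g=2 f=6, (1,6) g=2 f=8, (2,4) g=1 f=6, (3,5) g=1 f=8]

expanded=(1,5); open=[(0,5) g=2 f=6, (1,4) g=2 f=6, (1,6) g=2 f=8, (2,4) g=1 f=6, (3,5) g=1 f=8]; closed=[(1,5), (2,5)]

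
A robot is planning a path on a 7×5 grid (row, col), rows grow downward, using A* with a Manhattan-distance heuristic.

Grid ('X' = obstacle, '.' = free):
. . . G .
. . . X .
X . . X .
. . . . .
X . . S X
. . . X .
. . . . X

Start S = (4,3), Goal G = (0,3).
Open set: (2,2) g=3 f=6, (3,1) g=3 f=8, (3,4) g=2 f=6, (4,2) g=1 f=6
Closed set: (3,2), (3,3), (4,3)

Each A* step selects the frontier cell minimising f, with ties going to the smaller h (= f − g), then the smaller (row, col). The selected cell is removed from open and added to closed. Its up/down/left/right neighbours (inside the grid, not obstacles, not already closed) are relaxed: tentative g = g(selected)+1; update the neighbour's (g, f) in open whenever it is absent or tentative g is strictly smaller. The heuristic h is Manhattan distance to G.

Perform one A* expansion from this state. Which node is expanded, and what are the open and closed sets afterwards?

expanded=(2,2); open=[(1,2) g=4 f=6, (2,1) g=4 f=8, (3,1) g=3 f=8, (3,4) g=2 f=6, (4,2) g=1 f=6]; closed=[(2,2), (3,2), (3,3), (4,3)]

step 1: expand (2,2) (f=6, h=3) → closed; open now [(1,2) g=4 f=6, (2,1) g=4 f=8, (3,1) g=3 f=8, (3,4) g=2 f=6, (4,2) g=1 f=6]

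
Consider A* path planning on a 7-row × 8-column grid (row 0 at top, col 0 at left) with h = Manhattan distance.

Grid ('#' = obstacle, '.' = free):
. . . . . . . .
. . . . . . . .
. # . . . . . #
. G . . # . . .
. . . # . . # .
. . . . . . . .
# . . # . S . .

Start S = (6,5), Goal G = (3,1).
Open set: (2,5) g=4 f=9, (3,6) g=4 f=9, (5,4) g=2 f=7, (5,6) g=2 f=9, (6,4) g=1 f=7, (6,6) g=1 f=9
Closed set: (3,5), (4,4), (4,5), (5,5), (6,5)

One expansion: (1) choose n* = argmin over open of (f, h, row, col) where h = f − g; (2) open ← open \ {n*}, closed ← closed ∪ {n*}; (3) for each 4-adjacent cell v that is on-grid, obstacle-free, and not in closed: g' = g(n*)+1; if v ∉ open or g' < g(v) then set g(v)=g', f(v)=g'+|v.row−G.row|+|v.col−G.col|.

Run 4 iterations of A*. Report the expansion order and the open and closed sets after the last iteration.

step 1: expand (5,4) (f=7, h=5) → closed; open now [(2,5) g=4 f=9, (3,6) g=4 f=9, (5,3) g=3 f=7, (5,6) g=2 f=9, (6,4) g=1 f=7, (6,6) g=1 f=9]
step 2: expand (5,3) (f=7, h=4) → closed; open now [(2,5) g=4 f=9, (3,6) g=4 f=9, (5,2) g=4 f=7, (5,6) g=2 f=9, (6,4) g=1 f=7, (6,6) g=1 f=9]
step 3: expand (5,2) (f=7, h=3) → closed; open now [(2,5) g=4 f=9, (3,6) g=4 f=9, (4,2) g=5 f=7, (5,1) g=5 f=7, (5,6) g=2 f=9, (6,2) g=5 f=9, (6,4) g=1 f=7, (6,6) g=1 f=9]
step 4: expand (4,2) (f=7, h=2) → closed; open now [(2,5) g=4 f=9, (3,2) g=6 f=7, (3,6) g=4 f=9, (4,1) g=6 f=7, (5,1) g=5 f=7, (5,6) g=2 f=9, (6,2) g=5 f=9, (6,4) g=1 f=7, (6,6) g=1 f=9]

order=[(5,4) → (5,3) → (5,2) → (4,2)]; open=[(2,5) g=4 f=9, (3,2) g=6 f=7, (3,6) g=4 f=9, (4,1) g=6 f=7, (5,1) g=5 f=7, (5,6) g=2 f=9, (6,2) g=5 f=9, (6,4) g=1 f=7, (6,6) g=1 f=9]; closed=[(3,5), (4,2), (4,4), (4,5), (5,2), (5,3), (5,4), (5,5), (6,5)]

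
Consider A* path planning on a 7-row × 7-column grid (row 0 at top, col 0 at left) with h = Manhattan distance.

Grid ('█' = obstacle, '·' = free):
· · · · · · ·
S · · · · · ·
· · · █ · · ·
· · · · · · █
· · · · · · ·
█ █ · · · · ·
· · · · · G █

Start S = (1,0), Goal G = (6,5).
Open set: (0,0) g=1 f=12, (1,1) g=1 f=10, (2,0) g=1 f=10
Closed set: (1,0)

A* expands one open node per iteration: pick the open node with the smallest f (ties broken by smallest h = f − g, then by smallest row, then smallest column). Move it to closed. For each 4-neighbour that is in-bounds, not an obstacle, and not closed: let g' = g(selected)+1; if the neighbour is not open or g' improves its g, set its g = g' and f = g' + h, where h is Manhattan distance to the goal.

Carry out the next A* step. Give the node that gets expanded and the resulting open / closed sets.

expanded=(1,1); open=[(0,0) g=1 f=12, (0,1) g=2 f=12, (1,2) g=2 f=10, (2,0) g=1 f=10, (2,1) g=2 f=10]; closed=[(1,0), (1,1)]

step 1: expand (1,1) (f=10, h=9) → closed; open now [(0,0) g=1 f=12, (0,1) g=2 f=12, (1,2) g=2 f=10, (2,0) g=1 f=10, (2,1) g=2 f=10]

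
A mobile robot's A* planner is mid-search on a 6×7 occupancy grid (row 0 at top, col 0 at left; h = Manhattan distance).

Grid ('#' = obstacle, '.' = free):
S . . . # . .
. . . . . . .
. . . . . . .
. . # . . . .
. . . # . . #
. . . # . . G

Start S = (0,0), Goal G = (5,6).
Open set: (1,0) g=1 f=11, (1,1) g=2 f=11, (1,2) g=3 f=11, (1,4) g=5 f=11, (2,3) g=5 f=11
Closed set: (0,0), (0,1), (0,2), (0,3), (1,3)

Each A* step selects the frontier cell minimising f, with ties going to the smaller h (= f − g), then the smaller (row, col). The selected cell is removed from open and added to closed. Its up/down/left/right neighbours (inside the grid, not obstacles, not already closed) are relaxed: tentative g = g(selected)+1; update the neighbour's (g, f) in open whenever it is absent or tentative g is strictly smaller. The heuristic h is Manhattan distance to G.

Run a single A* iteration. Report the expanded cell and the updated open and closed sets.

expanded=(1,4); open=[(1,0) g=1 f=11, (1,1) g=2 f=11, (1,2) g=3 f=11, (1,5) g=6 f=11, (2,3) g=5 f=11, (2,4) g=6 f=11]; closed=[(0,0), (0,1), (0,2), (0,3), (1,3), (1,4)]

step 1: expand (1,4) (f=11, h=6) → closed; open now [(1,0) g=1 f=11, (1,1) g=2 f=11, (1,2) g=3 f=11, (1,5) g=6 f=11, (2,3) g=5 f=11, (2,4) g=6 f=11]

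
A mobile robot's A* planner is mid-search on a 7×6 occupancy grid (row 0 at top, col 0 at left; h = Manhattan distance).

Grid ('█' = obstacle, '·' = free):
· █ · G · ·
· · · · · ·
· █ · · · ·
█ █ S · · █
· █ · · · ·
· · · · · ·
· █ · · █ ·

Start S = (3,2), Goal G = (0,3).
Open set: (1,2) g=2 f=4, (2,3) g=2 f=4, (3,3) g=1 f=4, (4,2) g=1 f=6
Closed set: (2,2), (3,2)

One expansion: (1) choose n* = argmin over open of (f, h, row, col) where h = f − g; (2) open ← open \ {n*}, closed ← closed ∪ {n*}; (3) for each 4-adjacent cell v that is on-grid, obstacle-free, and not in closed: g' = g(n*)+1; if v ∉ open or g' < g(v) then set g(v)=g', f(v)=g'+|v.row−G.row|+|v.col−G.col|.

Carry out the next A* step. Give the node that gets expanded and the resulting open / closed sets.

step 1: expand (1,2) (f=4, h=2) → closed; open now [(0,2) g=3 f=4, (1,1) g=3 f=6, (1,3) g=3 f=4, (2,3) g=2 f=4, (3,3) g=1 f=4, (4,2) g=1 f=6]

expanded=(1,2); open=[(0,2) g=3 f=4, (1,1) g=3 f=6, (1,3) g=3 f=4, (2,3) g=2 f=4, (3,3) g=1 f=4, (4,2) g=1 f=6]; closed=[(1,2), (2,2), (3,2)]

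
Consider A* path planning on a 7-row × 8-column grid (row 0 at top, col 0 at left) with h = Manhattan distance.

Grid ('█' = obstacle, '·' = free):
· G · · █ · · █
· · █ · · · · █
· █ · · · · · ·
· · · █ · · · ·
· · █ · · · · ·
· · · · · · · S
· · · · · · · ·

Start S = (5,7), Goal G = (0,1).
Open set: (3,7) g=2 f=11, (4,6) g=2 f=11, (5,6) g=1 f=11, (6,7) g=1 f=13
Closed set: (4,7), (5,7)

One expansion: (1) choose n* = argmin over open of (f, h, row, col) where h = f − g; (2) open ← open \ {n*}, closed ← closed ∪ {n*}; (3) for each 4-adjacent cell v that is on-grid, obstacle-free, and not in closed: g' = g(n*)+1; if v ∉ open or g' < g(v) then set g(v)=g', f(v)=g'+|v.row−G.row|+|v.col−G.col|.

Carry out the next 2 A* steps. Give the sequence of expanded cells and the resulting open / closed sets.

step 1: expand (3,7) (f=11, h=9) → closed; open now [(2,7) g=3 f=11, (3,6) g=3 f=11, (4,6) g=2 f=11, (5,6) g=1 f=11, (6,7) g=1 f=13]
step 2: expand (2,7) (f=11, h=8) → closed; open now [(2,6) g=4 f=11, (3,6) g=3 f=11, (4,6) g=2 f=11, (5,6) g=1 f=11, (6,7) g=1 f=13]

order=[(3,7) → (2,7)]; open=[(2,6) g=4 f=11, (3,6) g=3 f=11, (4,6) g=2 f=11, (5,6) g=1 f=11, (6,7) g=1 f=13]; closed=[(2,7), (3,7), (4,7), (5,7)]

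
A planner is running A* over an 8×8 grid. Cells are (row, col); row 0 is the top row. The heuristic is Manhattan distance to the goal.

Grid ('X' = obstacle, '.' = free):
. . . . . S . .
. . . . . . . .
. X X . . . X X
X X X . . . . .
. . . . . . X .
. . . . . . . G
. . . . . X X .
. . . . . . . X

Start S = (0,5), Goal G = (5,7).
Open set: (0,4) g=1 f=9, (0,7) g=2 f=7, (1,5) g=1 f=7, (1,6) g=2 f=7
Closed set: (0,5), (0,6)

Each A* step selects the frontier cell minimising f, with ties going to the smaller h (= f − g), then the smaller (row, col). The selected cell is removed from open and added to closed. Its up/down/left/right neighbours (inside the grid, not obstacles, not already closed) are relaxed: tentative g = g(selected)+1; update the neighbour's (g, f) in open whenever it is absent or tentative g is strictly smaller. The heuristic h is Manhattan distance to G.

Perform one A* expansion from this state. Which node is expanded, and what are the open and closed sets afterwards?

expanded=(0,7); open=[(0,4) g=1 f=9, (1,5) g=1 f=7, (1,6) g=2 f=7, (1,7) g=3 f=7]; closed=[(0,5), (0,6), (0,7)]

step 1: expand (0,7) (f=7, h=5) → closed; open now [(0,4) g=1 f=9, (1,5) g=1 f=7, (1,6) g=2 f=7, (1,7) g=3 f=7]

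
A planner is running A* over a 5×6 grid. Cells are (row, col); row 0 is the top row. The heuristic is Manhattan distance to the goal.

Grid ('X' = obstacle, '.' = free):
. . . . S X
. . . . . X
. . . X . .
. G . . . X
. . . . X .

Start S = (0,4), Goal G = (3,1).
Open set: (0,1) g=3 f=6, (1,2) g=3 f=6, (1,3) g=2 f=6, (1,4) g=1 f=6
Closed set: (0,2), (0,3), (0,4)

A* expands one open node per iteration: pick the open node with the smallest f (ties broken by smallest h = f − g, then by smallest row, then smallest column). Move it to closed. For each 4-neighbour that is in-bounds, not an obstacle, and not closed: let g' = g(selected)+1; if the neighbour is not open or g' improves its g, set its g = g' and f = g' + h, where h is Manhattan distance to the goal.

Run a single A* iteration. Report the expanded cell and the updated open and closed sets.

expanded=(0,1); open=[(0,0) g=4 f=8, (1,1) g=4 f=6, (1,2) g=3 f=6, (1,3) g=2 f=6, (1,4) g=1 f=6]; closed=[(0,1), (0,2), (0,3), (0,4)]

step 1: expand (0,1) (f=6, h=3) → closed; open now [(0,0) g=4 f=8, (1,1) g=4 f=6, (1,2) g=3 f=6, (1,3) g=2 f=6, (1,4) g=1 f=6]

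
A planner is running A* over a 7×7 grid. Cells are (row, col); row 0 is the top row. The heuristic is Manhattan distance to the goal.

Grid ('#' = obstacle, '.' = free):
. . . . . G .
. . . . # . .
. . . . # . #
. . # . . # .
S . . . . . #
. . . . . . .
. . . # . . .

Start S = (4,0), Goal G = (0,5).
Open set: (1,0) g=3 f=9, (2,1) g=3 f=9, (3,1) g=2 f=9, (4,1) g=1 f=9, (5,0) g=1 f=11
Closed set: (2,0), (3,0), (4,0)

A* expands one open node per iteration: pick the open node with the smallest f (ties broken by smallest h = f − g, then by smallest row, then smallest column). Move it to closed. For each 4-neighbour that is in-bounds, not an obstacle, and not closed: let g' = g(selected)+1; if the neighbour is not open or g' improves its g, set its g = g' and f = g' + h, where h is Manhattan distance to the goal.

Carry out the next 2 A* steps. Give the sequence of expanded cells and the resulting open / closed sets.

order=[(1,0) → (0,0)]; open=[(0,1) g=5 f=9, (1,1) g=4 f=9, (2,1) g=3 f=9, (3,1) g=2 f=9, (4,1) g=1 f=9, (5,0) g=1 f=11]; closed=[(0,0), (1,0), (2,0), (3,0), (4,0)]

step 1: expand (1,0) (f=9, h=6) → closed; open now [(0,0) g=4 f=9, (1,1) g=4 f=9, (2,1) g=3 f=9, (3,1) g=2 f=9, (4,1) g=1 f=9, (5,0) g=1 f=11]
step 2: expand (0,0) (f=9, h=5) → closed; open now [(0,1) g=5 f=9, (1,1) g=4 f=9, (2,1) g=3 f=9, (3,1) g=2 f=9, (4,1) g=1 f=9, (5,0) g=1 f=11]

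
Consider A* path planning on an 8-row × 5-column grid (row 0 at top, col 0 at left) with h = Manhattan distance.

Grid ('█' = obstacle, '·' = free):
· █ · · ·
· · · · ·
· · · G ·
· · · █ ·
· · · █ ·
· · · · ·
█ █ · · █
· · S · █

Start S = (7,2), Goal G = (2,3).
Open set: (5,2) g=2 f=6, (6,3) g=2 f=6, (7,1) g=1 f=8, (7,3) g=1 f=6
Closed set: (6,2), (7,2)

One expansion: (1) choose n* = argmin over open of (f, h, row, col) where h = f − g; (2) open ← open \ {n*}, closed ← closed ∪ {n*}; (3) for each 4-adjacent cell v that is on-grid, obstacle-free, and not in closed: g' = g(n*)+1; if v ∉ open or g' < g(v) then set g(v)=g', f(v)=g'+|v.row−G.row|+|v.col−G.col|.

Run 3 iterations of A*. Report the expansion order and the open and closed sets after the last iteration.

step 1: expand (5,2) (f=6, h=4) → closed; open now [(4,2) g=3 f=6, (5,1) g=3 f=8, (5,3) g=3 f=6, (6,3) g=2 f=6, (7,1) g=1 f=8, (7,3) g=1 f=6]
step 2: expand (4,2) (f=6, h=3) → closed; open now [(3,2) g=4 f=6, (4,1) g=4 f=8, (5,1) g=3 f=8, (5,3) g=3 f=6, (6,3) g=2 f=6, (7,1) g=1 f=8, (7,3) g=1 f=6]
step 3: expand (3,2) (f=6, h=2) → closed; open now [(2,2) g=5 f=6, (3,1) g=5 f=8, (4,1) g=4 f=8, (5,1) g=3 f=8, (5,3) g=3 f=6, (6,3) g=2 f=6, (7,1) g=1 f=8, (7,3) g=1 f=6]

order=[(5,2) → (4,2) → (3,2)]; open=[(2,2) g=5 f=6, (3,1) g=5 f=8, (4,1) g=4 f=8, (5,1) g=3 f=8, (5,3) g=3 f=6, (6,3) g=2 f=6, (7,1) g=1 f=8, (7,3) g=1 f=6]; closed=[(3,2), (4,2), (5,2), (6,2), (7,2)]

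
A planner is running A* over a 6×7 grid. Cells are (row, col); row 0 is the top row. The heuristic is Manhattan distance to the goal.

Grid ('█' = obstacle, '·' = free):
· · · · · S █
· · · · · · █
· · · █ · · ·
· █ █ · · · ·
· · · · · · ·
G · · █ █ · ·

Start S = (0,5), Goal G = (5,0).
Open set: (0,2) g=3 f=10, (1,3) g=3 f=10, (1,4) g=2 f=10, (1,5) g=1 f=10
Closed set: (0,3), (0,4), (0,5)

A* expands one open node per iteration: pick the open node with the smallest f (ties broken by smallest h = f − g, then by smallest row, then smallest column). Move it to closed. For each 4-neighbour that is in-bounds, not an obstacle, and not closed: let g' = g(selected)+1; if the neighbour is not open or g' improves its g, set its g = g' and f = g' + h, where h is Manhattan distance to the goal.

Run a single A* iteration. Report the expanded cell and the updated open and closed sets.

step 1: expand (0,2) (f=10, h=7) → closed; open now [(0,1) g=4 f=10, (1,2) g=4 f=10, (1,3) g=3 f=10, (1,4) g=2 f=10, (1,5) g=1 f=10]

expanded=(0,2); open=[(0,1) g=4 f=10, (1,2) g=4 f=10, (1,3) g=3 f=10, (1,4) g=2 f=10, (1,5) g=1 f=10]; closed=[(0,2), (0,3), (0,4), (0,5)]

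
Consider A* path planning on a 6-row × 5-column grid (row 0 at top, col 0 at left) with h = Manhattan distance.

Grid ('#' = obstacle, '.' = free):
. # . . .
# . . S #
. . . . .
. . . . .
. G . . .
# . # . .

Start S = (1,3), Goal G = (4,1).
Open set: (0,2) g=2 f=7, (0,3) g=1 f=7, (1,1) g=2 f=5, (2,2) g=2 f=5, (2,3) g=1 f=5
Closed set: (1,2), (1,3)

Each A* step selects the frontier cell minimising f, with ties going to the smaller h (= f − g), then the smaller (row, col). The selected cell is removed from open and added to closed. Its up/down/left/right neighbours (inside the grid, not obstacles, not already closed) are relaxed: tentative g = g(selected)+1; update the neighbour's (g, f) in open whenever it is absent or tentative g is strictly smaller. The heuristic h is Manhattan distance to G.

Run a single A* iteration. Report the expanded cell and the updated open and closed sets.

expanded=(1,1); open=[(0,2) g=2 f=7, (0,3) g=1 f=7, (2,1) g=3 f=5, (2,2) g=2 f=5, (2,3) g=1 f=5]; closed=[(1,1), (1,2), (1,3)]

step 1: expand (1,1) (f=5, h=3) → closed; open now [(0,2) g=2 f=7, (0,3) g=1 f=7, (2,1) g=3 f=5, (2,2) g=2 f=5, (2,3) g=1 f=5]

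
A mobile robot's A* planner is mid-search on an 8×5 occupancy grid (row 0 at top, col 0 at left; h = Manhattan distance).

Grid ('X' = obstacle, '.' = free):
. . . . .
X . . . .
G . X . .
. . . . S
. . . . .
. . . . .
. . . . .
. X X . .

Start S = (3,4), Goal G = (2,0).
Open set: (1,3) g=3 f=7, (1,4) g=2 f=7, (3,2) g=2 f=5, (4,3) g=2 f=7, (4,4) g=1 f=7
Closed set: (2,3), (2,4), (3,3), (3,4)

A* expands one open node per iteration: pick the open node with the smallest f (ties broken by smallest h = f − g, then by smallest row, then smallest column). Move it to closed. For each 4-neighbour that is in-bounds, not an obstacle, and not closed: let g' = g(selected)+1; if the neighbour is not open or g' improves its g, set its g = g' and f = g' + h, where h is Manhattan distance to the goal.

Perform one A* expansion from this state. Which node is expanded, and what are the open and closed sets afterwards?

step 1: expand (3,2) (f=5, h=3) → closed; open now [(1,3) g=3 f=7, (1,4) g=2 f=7, (3,1) g=3 f=5, (4,2) g=3 f=7, (4,3) g=2 f=7, (4,4) g=1 f=7]

expanded=(3,2); open=[(1,3) g=3 f=7, (1,4) g=2 f=7, (3,1) g=3 f=5, (4,2) g=3 f=7, (4,3) g=2 f=7, (4,4) g=1 f=7]; closed=[(2,3), (2,4), (3,2), (3,3), (3,4)]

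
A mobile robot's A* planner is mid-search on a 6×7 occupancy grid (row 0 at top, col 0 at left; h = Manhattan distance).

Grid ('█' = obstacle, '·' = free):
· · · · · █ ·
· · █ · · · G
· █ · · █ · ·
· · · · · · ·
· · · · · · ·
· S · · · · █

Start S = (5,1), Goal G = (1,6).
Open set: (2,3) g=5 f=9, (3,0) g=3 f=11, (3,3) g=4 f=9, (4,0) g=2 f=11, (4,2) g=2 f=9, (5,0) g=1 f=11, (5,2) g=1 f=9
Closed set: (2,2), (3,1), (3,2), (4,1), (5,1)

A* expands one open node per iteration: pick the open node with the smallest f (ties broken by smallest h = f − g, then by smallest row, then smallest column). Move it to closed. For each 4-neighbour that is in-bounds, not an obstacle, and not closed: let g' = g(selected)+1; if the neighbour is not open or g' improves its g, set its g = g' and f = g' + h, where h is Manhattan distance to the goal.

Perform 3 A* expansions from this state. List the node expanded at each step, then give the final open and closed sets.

order=[(2,3) → (1,3) → (1,4)]; open=[(0,3) g=7 f=11, (0,4) g=8 f=11, (1,5) g=8 f=9, (3,0) g=3 f=11, (3,3) g=4 f=9, (4,0) g=2 f=11, (4,2) g=2 f=9, (5,0) g=1 f=11, (5,2) g=1 f=9]; closed=[(1,3), (1,4), (2,2), (2,3), (3,1), (3,2), (4,1), (5,1)]

step 1: expand (2,3) (f=9, h=4) → closed; open now [(1,3) g=6 f=9, (3,0) g=3 f=11, (3,3) g=4 f=9, (4,0) g=2 f=11, (4,2) g=2 f=9, (5,0) g=1 f=11, (5,2) g=1 f=9]
step 2: expand (1,3) (f=9, h=3) → closed; open now [(0,3) g=7 f=11, (1,4) g=7 f=9, (3,0) g=3 f=11, (3,3) g=4 f=9, (4,0) g=2 f=11, (4,2) g=2 f=9, (5,0) g=1 f=11, (5,2) g=1 f=9]
step 3: expand (1,4) (f=9, h=2) → closed; open now [(0,3) g=7 f=11, (0,4) g=8 f=11, (1,5) g=8 f=9, (3,0) g=3 f=11, (3,3) g=4 f=9, (4,0) g=2 f=11, (4,2) g=2 f=9, (5,0) g=1 f=11, (5,2) g=1 f=9]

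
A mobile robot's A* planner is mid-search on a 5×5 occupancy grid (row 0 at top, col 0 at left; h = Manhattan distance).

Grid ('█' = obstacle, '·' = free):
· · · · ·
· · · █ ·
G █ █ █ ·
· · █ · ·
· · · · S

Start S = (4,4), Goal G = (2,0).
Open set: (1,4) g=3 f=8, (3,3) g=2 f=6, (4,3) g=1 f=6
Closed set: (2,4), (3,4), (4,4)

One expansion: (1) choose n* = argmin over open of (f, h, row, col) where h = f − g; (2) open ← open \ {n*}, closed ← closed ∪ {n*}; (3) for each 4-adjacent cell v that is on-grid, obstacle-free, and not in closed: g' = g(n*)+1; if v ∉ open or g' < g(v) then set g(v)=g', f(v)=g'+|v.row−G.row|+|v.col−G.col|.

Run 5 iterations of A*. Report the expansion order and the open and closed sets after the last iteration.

order=[(3,3) → (4,3) → (4,2) → (4,1) → (3,1)]; open=[(1,4) g=3 f=8, (3,0) g=5 f=6, (4,0) g=4 f=6]; closed=[(2,4), (3,1), (3,3), (3,4), (4,1), (4,2), (4,3), (4,4)]

step 1: expand (3,3) (f=6, h=4) → closed; open now [(1,4) g=3 f=8, (4,3) g=1 f=6]
step 2: expand (4,3) (f=6, h=5) → closed; open now [(1,4) g=3 f=8, (4,2) g=2 f=6]
step 3: expand (4,2) (f=6, h=4) → closed; open now [(1,4) g=3 f=8, (4,1) g=3 f=6]
step 4: expand (4,1) (f=6, h=3) → closed; open now [(1,4) g=3 f=8, (3,1) g=4 f=6, (4,0) g=4 f=6]
step 5: expand (3,1) (f=6, h=2) → closed; open now [(1,4) g=3 f=8, (3,0) g=5 f=6, (4,0) g=4 f=6]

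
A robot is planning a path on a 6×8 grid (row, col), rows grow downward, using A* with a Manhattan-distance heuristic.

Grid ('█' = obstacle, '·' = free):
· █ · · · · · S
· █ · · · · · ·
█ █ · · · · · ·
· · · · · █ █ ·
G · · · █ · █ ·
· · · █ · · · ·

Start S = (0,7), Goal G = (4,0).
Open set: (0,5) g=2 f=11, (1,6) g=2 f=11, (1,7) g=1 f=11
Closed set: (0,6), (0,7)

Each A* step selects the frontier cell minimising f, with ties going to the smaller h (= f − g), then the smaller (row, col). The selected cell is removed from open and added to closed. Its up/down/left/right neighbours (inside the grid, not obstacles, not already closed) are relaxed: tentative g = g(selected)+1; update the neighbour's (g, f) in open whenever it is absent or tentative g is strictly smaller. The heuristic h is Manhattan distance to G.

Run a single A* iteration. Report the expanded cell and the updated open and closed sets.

expanded=(0,5); open=[(0,4) g=3 f=11, (1,5) g=3 f=11, (1,6) g=2 f=11, (1,7) g=1 f=11]; closed=[(0,5), (0,6), (0,7)]

step 1: expand (0,5) (f=11, h=9) → closed; open now [(0,4) g=3 f=11, (1,5) g=3 f=11, (1,6) g=2 f=11, (1,7) g=1 f=11]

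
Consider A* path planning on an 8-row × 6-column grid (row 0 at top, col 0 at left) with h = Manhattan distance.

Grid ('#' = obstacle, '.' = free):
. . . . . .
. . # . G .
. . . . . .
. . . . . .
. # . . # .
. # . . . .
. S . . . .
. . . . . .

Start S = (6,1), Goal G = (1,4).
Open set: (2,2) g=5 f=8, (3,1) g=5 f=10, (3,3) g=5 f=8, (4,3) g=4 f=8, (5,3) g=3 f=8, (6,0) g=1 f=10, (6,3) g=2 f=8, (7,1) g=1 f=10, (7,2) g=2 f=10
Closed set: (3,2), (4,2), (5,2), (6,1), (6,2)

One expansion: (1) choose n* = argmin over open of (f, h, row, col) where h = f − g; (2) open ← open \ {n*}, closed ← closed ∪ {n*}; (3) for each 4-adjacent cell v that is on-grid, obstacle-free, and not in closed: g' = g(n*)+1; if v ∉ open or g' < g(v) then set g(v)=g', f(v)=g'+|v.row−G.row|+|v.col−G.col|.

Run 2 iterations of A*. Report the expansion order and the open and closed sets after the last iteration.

step 1: expand (2,2) (f=8, h=3) → closed; open now [(2,1) g=6 f=10, (2,3) g=6 f=8, (3,1) g=5 f=10, (3,3) g=5 f=8, (4,3) g=4 f=8, (5,3) g=3 f=8, (6,0) g=1 f=10, (6,3) g=2 f=8, (7,1) g=1 f=10, (7,2) g=2 f=10]
step 2: expand (2,3) (f=8, h=2) → closed; open now [(1,3) g=7 f=8, (2,1) g=6 f=10, (2,4) g=7 f=8, (3,1) g=5 f=10, (3,3) g=5 f=8, (4,3) g=4 f=8, (5,3) g=3 f=8, (6,0) g=1 f=10, (6,3) g=2 f=8, (7,1) g=1 f=10, (7,2) g=2 f=10]

order=[(2,2) → (2,3)]; open=[(1,3) g=7 f=8, (2,1) g=6 f=10, (2,4) g=7 f=8, (3,1) g=5 f=10, (3,3) g=5 f=8, (4,3) g=4 f=8, (5,3) g=3 f=8, (6,0) g=1 f=10, (6,3) g=2 f=8, (7,1) g=1 f=10, (7,2) g=2 f=10]; closed=[(2,2), (2,3), (3,2), (4,2), (5,2), (6,1), (6,2)]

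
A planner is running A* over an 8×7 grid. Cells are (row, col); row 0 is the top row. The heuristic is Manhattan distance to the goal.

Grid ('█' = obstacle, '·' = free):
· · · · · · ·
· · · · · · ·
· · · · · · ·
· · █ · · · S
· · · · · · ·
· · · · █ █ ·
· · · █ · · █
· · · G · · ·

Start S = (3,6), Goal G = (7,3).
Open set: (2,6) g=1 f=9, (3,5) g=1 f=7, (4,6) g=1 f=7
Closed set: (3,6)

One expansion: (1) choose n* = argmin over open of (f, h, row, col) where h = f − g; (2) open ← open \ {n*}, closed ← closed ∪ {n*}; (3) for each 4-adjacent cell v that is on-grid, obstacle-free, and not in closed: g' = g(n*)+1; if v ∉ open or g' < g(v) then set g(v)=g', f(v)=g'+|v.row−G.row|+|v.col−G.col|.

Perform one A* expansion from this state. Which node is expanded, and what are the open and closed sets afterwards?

step 1: expand (3,5) (f=7, h=6) → closed; open now [(2,5) g=2 f=9, (2,6) g=1 f=9, (3,4) g=2 f=7, (4,5) g=2 f=7, (4,6) g=1 f=7]

expanded=(3,5); open=[(2,5) g=2 f=9, (2,6) g=1 f=9, (3,4) g=2 f=7, (4,5) g=2 f=7, (4,6) g=1 f=7]; closed=[(3,5), (3,6)]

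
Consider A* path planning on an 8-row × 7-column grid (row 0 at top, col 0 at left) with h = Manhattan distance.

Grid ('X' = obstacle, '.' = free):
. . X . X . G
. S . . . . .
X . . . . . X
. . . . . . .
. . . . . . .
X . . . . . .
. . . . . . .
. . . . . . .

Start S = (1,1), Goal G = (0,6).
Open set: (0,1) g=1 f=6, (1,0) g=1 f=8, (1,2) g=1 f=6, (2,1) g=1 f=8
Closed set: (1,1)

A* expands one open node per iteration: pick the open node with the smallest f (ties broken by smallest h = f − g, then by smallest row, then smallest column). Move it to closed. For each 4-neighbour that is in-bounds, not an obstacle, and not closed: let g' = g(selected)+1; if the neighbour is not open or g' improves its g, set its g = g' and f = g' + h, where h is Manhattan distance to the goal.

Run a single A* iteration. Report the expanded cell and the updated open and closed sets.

step 1: expand (0,1) (f=6, h=5) → closed; open now [(0,0) g=2 f=8, (1,0) g=1 f=8, (1,2) g=1 f=6, (2,1) g=1 f=8]

expanded=(0,1); open=[(0,0) g=2 f=8, (1,0) g=1 f=8, (1,2) g=1 f=6, (2,1) g=1 f=8]; closed=[(0,1), (1,1)]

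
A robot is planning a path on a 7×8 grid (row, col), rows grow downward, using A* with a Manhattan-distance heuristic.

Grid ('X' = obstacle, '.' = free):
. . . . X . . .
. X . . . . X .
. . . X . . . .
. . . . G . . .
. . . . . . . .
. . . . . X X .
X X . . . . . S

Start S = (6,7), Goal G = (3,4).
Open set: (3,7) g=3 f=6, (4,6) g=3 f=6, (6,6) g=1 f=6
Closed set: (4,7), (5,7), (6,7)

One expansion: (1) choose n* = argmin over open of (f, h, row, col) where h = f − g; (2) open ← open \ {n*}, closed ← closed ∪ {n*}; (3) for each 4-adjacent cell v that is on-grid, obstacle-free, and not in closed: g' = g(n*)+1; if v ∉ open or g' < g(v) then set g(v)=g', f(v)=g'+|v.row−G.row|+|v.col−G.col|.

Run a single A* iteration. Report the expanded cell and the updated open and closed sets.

expanded=(3,7); open=[(2,7) g=4 f=8, (3,6) g=4 f=6, (4,6) g=3 f=6, (6,6) g=1 f=6]; closed=[(3,7), (4,7), (5,7), (6,7)]

step 1: expand (3,7) (f=6, h=3) → closed; open now [(2,7) g=4 f=8, (3,6) g=4 f=6, (4,6) g=3 f=6, (6,6) g=1 f=6]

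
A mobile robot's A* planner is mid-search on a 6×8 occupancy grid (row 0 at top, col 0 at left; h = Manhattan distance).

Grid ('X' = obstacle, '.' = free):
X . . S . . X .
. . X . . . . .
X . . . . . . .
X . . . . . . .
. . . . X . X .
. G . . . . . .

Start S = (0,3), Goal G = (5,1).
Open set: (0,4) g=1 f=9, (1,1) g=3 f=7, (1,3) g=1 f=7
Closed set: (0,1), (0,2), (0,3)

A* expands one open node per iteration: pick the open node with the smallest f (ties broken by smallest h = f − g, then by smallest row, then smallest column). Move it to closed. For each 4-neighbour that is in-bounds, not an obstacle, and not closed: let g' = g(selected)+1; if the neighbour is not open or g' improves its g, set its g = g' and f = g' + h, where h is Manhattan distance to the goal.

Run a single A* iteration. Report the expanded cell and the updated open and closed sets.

step 1: expand (1,1) (f=7, h=4) → closed; open now [(0,4) g=1 f=9, (1,0) g=4 f=9, (1,3) g=1 f=7, (2,1) g=4 f=7]

expanded=(1,1); open=[(0,4) g=1 f=9, (1,0) g=4 f=9, (1,3) g=1 f=7, (2,1) g=4 f=7]; closed=[(0,1), (0,2), (0,3), (1,1)]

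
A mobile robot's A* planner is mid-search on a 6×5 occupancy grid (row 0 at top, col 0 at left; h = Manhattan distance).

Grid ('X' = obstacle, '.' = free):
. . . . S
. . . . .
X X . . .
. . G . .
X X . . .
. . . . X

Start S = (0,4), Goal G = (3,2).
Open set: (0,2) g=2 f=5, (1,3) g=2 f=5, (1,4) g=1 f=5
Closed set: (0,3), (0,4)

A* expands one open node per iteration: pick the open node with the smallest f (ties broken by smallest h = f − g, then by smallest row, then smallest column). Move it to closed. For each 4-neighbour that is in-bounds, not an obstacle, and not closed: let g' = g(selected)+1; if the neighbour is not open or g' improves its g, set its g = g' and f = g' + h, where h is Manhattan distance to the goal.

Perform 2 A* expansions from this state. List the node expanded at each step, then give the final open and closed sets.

order=[(0,2) → (1,2)]; open=[(0,1) g=3 f=7, (1,1) g=4 f=7, (1,3) g=2 f=5, (1,4) g=1 f=5, (2,2) g=4 f=5]; closed=[(0,2), (0,3), (0,4), (1,2)]

step 1: expand (0,2) (f=5, h=3) → closed; open now [(0,1) g=3 f=7, (1,2) g=3 f=5, (1,3) g=2 f=5, (1,4) g=1 f=5]
step 2: expand (1,2) (f=5, h=2) → closed; open now [(0,1) g=3 f=7, (1,1) g=4 f=7, (1,3) g=2 f=5, (1,4) g=1 f=5, (2,2) g=4 f=5]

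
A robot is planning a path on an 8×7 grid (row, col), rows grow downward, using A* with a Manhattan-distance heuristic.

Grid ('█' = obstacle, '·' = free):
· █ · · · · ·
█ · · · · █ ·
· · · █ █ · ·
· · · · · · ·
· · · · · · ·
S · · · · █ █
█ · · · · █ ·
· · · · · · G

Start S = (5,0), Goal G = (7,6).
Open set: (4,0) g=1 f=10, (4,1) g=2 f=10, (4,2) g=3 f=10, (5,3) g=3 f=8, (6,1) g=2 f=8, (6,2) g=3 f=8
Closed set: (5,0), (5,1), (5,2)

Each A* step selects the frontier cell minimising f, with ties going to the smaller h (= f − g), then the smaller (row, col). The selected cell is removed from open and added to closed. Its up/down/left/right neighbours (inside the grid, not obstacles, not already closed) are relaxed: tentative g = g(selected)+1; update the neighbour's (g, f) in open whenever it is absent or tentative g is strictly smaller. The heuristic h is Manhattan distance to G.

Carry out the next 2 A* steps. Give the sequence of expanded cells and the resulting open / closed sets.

order=[(5,3) → (5,4)]; open=[(4,0) g=1 f=10, (4,1) g=2 f=10, (4,2) g=3 f=10, (4,3) g=4 f=10, (4,4) g=5 f=10, (6,1) g=2 f=8, (6,2) g=3 f=8, (6,3) g=4 f=8, (6,4) g=5 f=8]; closed=[(5,0), (5,1), (5,2), (5,3), (5,4)]

step 1: expand (5,3) (f=8, h=5) → closed; open now [(4,0) g=1 f=10, (4,1) g=2 f=10, (4,2) g=3 f=10, (4,3) g=4 f=10, (5,4) g=4 f=8, (6,1) g=2 f=8, (6,2) g=3 f=8, (6,3) g=4 f=8]
step 2: expand (5,4) (f=8, h=4) → closed; open now [(4,0) g=1 f=10, (4,1) g=2 f=10, (4,2) g=3 f=10, (4,3) g=4 f=10, (4,4) g=5 f=10, (6,1) g=2 f=8, (6,2) g=3 f=8, (6,3) g=4 f=8, (6,4) g=5 f=8]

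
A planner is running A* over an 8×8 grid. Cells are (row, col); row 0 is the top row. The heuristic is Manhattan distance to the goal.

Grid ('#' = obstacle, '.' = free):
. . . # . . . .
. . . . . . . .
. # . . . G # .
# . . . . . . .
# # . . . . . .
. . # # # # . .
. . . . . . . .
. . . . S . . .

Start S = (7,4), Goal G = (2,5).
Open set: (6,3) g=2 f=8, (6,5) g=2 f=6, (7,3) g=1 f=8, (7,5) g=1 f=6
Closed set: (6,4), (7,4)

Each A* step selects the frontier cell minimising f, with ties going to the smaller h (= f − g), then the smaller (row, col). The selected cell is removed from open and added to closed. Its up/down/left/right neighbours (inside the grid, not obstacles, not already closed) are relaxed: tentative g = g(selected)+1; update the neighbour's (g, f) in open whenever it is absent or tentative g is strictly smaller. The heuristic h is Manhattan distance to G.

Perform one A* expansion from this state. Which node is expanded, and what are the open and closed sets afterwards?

expanded=(6,5); open=[(6,3) g=2 f=8, (6,6) g=3 f=8, (7,3) g=1 f=8, (7,5) g=1 f=6]; closed=[(6,4), (6,5), (7,4)]

step 1: expand (6,5) (f=6, h=4) → closed; open now [(6,3) g=2 f=8, (6,6) g=3 f=8, (7,3) g=1 f=8, (7,5) g=1 f=6]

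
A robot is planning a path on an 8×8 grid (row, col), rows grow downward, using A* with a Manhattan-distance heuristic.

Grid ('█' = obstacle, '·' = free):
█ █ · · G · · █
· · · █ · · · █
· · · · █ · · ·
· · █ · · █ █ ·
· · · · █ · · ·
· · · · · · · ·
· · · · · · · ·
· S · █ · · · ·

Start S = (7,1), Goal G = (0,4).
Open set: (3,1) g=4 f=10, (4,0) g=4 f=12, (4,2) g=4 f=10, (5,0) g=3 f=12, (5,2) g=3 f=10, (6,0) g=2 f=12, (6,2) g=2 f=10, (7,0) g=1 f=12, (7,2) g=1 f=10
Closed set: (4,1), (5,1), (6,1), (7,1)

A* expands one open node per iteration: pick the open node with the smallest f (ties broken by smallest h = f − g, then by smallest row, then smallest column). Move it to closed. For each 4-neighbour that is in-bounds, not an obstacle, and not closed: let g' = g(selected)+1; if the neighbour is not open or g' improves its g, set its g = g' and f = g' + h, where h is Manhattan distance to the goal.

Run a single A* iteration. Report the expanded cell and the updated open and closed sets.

step 1: expand (3,1) (f=10, h=6) → closed; open now [(2,1) g=5 f=10, (3,0) g=5 f=12, (4,0) g=4 f=12, (4,2) g=4 f=10, (5,0) g=3 f=12, (5,2) g=3 f=10, (6,0) g=2 f=12, (6,2) g=2 f=10, (7,0) g=1 f=12, (7,2) g=1 f=10]

expanded=(3,1); open=[(2,1) g=5 f=10, (3,0) g=5 f=12, (4,0) g=4 f=12, (4,2) g=4 f=10, (5,0) g=3 f=12, (5,2) g=3 f=10, (6,0) g=2 f=12, (6,2) g=2 f=10, (7,0) g=1 f=12, (7,2) g=1 f=10]; closed=[(3,1), (4,1), (5,1), (6,1), (7,1)]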